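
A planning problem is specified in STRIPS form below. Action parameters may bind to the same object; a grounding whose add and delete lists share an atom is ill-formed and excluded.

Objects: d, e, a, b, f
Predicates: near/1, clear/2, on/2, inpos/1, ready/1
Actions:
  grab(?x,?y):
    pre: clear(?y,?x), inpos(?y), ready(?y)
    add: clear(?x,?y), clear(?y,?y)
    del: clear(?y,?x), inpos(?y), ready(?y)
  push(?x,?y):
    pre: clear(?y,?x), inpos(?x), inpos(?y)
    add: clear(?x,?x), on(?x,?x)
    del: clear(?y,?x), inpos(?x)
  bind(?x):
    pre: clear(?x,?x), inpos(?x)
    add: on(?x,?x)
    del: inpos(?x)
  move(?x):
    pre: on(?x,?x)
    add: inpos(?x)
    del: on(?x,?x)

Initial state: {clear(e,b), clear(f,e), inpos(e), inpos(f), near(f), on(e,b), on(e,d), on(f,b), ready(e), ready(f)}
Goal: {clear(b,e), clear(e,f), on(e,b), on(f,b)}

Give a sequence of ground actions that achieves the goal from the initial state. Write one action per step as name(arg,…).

grab(e,f); grab(b,e)

1. grab(e,f)  →  {clear(e,b), clear(e,f), clear(f,f), inpos(e), near(f), on(e,b), on(e,d), on(f,b), ready(e)}
2. grab(b,e)  →  {clear(b,e), clear(e,e), clear(e,f), clear(f,f), near(f), on(e,b), on(e,d), on(f,b)}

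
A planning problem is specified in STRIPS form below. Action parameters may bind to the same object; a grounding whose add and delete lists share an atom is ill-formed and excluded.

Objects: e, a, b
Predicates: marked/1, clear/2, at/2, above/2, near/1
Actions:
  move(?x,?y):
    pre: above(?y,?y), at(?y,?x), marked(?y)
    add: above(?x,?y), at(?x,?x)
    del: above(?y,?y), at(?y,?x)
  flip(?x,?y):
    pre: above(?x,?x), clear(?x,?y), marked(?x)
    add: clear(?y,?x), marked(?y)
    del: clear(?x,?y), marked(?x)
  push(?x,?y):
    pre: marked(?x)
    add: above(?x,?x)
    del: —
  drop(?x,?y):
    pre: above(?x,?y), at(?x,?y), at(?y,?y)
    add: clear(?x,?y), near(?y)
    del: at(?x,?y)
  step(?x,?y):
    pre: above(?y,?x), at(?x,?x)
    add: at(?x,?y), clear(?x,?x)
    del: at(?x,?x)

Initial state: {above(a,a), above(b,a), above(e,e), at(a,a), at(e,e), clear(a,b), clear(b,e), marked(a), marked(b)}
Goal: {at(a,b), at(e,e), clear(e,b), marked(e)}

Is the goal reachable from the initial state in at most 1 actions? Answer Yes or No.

No

1. push(b,e)  →  {above(a,a), above(b,a), above(b,b), above(e,e), at(a,a), at(e,e), clear(a,b), clear(b,e), marked(a), marked(b)}
2. flip(b,e)  →  {above(a,a), above(b,a), above(b,b), above(e,e), at(a,a), at(e,e), clear(a,b), clear(e,b), marked(a), marked(e)}
3. step(a,b)  →  {above(a,a), above(b,a), above(b,b), above(e,e), at(a,b), at(e,e), clear(a,a), clear(a,b), clear(e,b), marked(a), marked(e)}
optimal plan length = 3; 3 > 1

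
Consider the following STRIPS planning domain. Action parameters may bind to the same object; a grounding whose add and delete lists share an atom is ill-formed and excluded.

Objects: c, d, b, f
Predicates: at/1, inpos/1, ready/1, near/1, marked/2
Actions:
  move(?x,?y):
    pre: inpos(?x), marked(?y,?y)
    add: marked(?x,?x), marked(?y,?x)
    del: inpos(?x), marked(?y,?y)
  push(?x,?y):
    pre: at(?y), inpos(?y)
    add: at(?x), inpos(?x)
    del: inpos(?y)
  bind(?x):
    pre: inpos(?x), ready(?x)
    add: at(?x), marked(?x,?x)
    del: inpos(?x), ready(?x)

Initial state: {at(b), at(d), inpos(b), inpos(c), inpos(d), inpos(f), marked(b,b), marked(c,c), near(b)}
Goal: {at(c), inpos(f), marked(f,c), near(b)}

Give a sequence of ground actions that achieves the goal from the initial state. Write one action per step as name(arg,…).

1. move(f,c)  →  {at(b), at(d), inpos(b), inpos(c), inpos(d), marked(b,b), marked(c,f), marked(f,f), near(b)}
2. move(c,f)  →  {at(b), at(d), inpos(b), inpos(d), marked(b,b), marked(c,c), marked(c,f), marked(f,c), near(b)}
3. push(c,d)  →  {at(b), at(c), at(d), inpos(b), inpos(c), marked(b,b), marked(c,c), marked(c,f), marked(f,c), near(b)}
4. push(f,c)  →  {at(b), at(c), at(d), at(f), inpos(b), inpos(f), marked(b,b), marked(c,c), marked(c,f), marked(f,c), near(b)}

move(f,c); move(c,f); push(c,d); push(f,c)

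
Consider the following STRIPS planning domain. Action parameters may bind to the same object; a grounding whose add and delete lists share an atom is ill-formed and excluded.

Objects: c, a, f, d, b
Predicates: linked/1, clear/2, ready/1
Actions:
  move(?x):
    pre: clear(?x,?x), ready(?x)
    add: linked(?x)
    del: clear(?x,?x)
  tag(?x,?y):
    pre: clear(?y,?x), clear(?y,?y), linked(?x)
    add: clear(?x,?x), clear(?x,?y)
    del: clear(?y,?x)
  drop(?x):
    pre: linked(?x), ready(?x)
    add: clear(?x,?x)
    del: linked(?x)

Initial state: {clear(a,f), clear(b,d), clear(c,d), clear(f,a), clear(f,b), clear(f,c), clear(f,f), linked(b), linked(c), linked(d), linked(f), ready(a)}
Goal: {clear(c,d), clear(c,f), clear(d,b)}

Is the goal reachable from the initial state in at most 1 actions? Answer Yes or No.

1. tag(c,f)  →  {clear(a,f), clear(b,d), clear(c,c), clear(c,d), clear(c,f), clear(f,a), clear(f,b), clear(f,f), linked(b), linked(c), linked(d), linked(f), ready(a)}
2. tag(b,f)  →  {clear(a,f), clear(b,b), clear(b,d), clear(b,f), clear(c,c), clear(c,d), clear(c,f), clear(f,a), clear(f,f), linked(b), linked(c), linked(d), linked(f), ready(a)}
3. tag(d,b)  →  {clear(a,f), clear(b,b), clear(b,f), clear(c,c), clear(c,d), clear(c,f), clear(d,b), clear(d,d), clear(f,a), clear(f,f), linked(b), linked(c), linked(d), linked(f), ready(a)}
optimal plan length = 3; 3 > 1

No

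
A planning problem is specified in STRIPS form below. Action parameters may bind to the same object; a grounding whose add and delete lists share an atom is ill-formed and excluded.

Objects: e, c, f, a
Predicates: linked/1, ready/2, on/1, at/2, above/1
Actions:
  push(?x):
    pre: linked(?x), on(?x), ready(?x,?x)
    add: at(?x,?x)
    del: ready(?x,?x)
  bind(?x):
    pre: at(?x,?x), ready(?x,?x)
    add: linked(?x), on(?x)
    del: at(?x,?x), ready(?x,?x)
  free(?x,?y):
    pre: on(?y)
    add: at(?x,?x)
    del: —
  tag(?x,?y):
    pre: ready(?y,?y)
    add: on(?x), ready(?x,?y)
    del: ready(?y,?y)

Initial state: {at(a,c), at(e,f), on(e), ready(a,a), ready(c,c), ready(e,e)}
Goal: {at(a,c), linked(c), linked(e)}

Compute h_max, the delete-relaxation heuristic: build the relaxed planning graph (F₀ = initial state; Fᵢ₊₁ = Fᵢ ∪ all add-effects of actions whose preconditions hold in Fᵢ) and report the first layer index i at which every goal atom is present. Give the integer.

F0 = init (6 atoms)
F1 = F0 ∪ {at(a,a), at(c,c), at(e,e), at(f,f), on(a), on(c), on(f), ready(a,c), ready(a,e), ready(c,a), ready(c,e), ready(e,a), ready(e,c), ready(f,a), ready(f,c), ready(f,e)}  (22 atoms)
F2 = F1 ∪ {linked(a), linked(c), linked(e)}  (25 atoms)
goal ⊆ F2  ⇒  h_max = 2

2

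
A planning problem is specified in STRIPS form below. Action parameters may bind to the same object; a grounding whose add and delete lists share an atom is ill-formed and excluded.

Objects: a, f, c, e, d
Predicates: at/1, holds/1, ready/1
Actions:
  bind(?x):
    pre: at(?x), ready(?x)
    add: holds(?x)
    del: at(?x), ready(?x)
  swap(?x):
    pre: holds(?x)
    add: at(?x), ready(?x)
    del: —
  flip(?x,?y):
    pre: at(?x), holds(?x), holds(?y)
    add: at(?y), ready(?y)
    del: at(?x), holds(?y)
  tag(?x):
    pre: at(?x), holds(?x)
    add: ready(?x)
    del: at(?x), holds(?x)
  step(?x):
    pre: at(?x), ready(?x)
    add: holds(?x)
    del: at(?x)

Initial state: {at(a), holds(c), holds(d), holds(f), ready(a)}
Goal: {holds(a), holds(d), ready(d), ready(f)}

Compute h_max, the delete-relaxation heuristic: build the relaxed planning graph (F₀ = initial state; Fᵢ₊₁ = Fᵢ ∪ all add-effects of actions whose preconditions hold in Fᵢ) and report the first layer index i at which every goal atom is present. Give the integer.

1

F0 = init (5 atoms)
F1 = F0 ∪ {at(c), at(d), at(f), holds(a), ready(c), ready(d), ready(f)}  (12 atoms)
goal ⊆ F1  ⇒  h_max = 1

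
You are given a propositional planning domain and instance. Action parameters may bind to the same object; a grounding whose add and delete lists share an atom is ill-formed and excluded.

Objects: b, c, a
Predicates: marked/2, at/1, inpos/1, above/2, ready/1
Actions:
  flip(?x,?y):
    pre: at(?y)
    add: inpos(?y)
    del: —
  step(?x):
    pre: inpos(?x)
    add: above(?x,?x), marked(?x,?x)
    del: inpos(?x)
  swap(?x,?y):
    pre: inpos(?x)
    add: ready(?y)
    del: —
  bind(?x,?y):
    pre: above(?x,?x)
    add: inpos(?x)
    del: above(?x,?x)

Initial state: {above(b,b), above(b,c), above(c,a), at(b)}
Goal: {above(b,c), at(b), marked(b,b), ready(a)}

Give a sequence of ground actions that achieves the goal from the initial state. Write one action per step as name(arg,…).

1. flip(b,b)  →  {above(b,b), above(b,c), above(c,a), at(b), inpos(b)}
2. swap(b,a)  →  {above(b,b), above(b,c), above(c,a), at(b), inpos(b), ready(a)}
3. step(b)  →  {above(b,b), above(b,c), above(c,a), at(b), marked(b,b), ready(a)}

flip(b,b); swap(b,a); step(b)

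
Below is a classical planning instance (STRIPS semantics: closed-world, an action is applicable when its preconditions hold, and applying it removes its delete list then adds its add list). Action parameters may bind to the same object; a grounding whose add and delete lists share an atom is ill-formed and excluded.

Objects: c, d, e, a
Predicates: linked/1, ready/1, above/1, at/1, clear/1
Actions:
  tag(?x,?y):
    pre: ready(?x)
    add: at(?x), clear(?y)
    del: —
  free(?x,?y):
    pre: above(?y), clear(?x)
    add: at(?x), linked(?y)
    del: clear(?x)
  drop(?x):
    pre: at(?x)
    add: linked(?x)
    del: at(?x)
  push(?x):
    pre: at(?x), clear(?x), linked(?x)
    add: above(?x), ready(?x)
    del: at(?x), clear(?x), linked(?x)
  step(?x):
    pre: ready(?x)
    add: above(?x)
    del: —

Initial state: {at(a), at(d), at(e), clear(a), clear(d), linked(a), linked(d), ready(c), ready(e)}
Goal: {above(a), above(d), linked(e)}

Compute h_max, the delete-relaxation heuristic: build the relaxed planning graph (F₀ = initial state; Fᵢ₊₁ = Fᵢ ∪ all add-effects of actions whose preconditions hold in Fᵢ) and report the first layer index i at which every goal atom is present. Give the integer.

F0 = init (9 atoms)
F1 = F0 ∪ {above(a), above(c), above(d), above(e), at(c), clear(c), clear(e), linked(e), ready(a), ready(d)}  (19 atoms)
goal ⊆ F1  ⇒  h_max = 1

1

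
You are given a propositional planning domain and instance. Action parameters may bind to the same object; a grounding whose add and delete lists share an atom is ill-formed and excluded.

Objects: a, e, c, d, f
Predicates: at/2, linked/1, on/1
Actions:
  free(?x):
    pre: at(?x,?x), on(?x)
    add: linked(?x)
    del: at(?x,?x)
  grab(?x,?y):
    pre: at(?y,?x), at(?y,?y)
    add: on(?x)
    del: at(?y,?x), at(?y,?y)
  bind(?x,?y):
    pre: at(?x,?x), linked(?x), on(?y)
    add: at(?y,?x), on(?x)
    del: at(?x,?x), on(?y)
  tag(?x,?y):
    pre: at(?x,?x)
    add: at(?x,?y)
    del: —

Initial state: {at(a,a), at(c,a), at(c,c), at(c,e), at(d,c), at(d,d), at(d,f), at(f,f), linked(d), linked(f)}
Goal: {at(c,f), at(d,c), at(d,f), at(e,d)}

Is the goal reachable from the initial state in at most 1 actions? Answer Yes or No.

1. tag(c,f)  →  {at(a,a), at(c,a), at(c,c), at(c,e), at(c,f), at(d,c), at(d,d), at(d,f), at(f,f), linked(d), linked(f)}
2. grab(e,c)  →  {at(a,a), at(c,a), at(c,f), at(d,c), at(d,d), at(d,f), at(f,f), linked(d), linked(f), on(e)}
3. bind(d,e)  →  {at(a,a), at(c,a), at(c,f), at(d,c), at(d,f), at(e,d), at(f,f), linked(d), linked(f), on(d)}
optimal plan length = 3; 3 > 1

No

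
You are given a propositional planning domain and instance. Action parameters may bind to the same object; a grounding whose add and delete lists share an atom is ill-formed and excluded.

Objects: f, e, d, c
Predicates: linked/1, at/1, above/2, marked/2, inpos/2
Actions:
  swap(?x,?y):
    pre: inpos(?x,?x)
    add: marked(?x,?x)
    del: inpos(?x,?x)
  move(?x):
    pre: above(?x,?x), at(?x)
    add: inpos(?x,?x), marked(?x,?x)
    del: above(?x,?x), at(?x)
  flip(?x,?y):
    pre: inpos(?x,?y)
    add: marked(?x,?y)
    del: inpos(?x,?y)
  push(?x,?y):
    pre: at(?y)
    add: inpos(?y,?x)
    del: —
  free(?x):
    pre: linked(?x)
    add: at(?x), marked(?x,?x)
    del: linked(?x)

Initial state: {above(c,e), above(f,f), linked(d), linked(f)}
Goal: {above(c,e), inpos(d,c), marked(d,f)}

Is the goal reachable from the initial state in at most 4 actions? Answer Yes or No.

1. free(d)  →  {above(c,e), above(f,f), at(d), linked(f), marked(d,d)}
2. push(f,d)  →  {above(c,e), above(f,f), at(d), inpos(d,f), linked(f), marked(d,d)}
3. flip(d,f)  →  {above(c,e), above(f,f), at(d), linked(f), marked(d,d), marked(d,f)}
4. push(c,d)  →  {above(c,e), above(f,f), at(d), inpos(d,c), linked(f), marked(d,d), marked(d,f)}
optimal plan length = 4; 4 ≤ 4

Yes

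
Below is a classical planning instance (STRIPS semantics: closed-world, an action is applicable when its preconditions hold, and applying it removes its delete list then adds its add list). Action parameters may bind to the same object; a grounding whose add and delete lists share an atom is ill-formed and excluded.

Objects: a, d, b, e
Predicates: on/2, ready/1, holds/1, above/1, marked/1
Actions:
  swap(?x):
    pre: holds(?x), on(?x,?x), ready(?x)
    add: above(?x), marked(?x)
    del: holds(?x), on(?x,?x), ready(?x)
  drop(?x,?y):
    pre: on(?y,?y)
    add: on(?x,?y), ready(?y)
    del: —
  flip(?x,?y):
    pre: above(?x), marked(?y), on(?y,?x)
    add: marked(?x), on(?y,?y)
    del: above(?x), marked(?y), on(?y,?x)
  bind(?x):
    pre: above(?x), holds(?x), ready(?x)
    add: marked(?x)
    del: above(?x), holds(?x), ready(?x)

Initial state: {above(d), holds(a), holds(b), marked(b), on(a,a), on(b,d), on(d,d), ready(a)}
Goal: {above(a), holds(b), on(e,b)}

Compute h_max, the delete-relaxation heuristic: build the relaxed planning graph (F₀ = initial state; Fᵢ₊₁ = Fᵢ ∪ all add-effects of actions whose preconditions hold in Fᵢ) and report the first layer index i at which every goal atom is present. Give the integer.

2

F0 = init (8 atoms)
F1 = F0 ∪ {above(a), marked(a), marked(d), on(a,d), on(b,a), on(b,b), on(d,a), on(e,a), on(e,d), ready(d)}  (18 atoms)
F2 = F1 ∪ {on(a,b), on(d,b), on(e,b), ready(b)}  (22 atoms)
goal ⊆ F2  ⇒  h_max = 2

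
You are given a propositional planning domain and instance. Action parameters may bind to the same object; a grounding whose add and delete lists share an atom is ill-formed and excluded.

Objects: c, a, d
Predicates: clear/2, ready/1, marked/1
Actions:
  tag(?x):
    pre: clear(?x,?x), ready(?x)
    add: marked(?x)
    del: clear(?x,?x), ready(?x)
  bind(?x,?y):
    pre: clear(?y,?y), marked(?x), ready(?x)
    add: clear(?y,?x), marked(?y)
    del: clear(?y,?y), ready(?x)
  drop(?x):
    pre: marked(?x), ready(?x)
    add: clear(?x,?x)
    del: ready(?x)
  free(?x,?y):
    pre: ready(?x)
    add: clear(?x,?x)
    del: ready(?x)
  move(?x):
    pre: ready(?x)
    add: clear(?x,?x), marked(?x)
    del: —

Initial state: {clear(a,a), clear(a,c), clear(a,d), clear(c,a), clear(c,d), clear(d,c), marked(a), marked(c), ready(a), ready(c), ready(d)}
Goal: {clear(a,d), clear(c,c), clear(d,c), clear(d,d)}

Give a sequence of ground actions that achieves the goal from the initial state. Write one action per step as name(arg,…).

drop(c); free(d,c)

1. drop(c)  →  {clear(a,a), clear(a,c), clear(a,d), clear(c,a), clear(c,c), clear(c,d), clear(d,c), marked(a), marked(c), ready(a), ready(d)}
2. free(d,c)  →  {clear(a,a), clear(a,c), clear(a,d), clear(c,a), clear(c,c), clear(c,d), clear(d,c), clear(d,d), marked(a), marked(c), ready(a)}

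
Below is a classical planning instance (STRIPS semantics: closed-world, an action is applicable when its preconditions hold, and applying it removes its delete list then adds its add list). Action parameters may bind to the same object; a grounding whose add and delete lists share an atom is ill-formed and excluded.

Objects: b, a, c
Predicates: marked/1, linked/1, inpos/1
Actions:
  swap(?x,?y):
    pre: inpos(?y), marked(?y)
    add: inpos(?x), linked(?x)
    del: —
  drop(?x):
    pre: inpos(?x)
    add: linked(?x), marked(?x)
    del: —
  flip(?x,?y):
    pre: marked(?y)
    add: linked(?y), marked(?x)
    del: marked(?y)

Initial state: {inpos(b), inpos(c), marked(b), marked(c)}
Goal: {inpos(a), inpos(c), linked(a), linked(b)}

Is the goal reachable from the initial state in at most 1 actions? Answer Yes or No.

1. swap(b,b)  →  {inpos(b), inpos(c), linked(b), marked(b), marked(c)}
2. swap(a,b)  →  {inpos(a), inpos(b), inpos(c), linked(a), linked(b), marked(b), marked(c)}
optimal plan length = 2; 2 > 1

No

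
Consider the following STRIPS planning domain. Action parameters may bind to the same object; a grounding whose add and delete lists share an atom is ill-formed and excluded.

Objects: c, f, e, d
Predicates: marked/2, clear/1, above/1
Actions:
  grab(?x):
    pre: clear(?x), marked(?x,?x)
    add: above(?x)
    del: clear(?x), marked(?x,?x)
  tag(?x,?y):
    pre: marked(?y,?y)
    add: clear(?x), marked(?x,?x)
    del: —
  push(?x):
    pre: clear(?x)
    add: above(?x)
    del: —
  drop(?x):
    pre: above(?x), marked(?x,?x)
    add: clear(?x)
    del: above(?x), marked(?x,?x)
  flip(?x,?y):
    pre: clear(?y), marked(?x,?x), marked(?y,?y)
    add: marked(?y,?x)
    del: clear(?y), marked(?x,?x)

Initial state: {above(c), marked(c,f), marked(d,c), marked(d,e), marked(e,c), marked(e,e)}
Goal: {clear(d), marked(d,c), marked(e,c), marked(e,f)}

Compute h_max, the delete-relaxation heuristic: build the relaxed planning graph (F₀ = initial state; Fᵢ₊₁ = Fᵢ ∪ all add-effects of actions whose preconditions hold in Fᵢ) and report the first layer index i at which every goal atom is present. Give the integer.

F0 = init (6 atoms)
F1 = F0 ∪ {clear(c), clear(d), clear(e), clear(f), marked(c,c), marked(d,d), marked(f,f)}  (13 atoms)
F2 = F1 ∪ {above(d), above(e), above(f), marked(c,d), marked(c,e), marked(d,f), marked(e,d), marked(e,f), marked(f,c), marked(f,d), marked(f,e)}  (24 atoms)
goal ⊆ F2  ⇒  h_max = 2

2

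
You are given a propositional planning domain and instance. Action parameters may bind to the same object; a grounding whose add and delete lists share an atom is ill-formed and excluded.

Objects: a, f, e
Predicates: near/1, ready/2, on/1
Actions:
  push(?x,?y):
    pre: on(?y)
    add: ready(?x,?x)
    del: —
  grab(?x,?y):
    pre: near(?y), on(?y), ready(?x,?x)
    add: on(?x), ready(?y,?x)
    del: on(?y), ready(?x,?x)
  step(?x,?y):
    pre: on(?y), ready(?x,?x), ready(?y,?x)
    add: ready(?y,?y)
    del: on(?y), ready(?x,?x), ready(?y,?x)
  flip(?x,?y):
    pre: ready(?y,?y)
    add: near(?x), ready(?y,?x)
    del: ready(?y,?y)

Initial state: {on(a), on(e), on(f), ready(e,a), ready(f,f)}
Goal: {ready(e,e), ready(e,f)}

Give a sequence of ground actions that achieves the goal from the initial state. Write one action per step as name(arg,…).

1. push(e,a)  →  {on(a), on(e), on(f), ready(e,a), ready(e,e), ready(f,f)}
2. flip(f,e)  →  {near(f), on(a), on(e), on(f), ready(e,a), ready(e,f), ready(f,f)}
3. push(e,a)  →  {near(f), on(a), on(e), on(f), ready(e,a), ready(e,e), ready(e,f), ready(f,f)}

push(e,a); flip(f,e); push(e,a)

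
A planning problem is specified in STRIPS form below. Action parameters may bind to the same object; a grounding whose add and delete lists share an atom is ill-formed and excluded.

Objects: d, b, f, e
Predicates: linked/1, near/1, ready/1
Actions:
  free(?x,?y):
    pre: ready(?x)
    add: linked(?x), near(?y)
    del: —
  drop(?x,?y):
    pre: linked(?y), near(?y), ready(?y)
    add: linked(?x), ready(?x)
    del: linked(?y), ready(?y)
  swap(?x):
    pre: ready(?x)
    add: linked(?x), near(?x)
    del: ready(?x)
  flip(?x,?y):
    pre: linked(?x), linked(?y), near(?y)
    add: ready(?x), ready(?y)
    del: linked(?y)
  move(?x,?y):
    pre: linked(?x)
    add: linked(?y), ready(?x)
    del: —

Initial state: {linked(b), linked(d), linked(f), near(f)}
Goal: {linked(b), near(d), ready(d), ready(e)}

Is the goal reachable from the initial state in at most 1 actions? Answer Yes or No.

1. flip(d,f)  →  {linked(b), linked(d), near(f), ready(d), ready(f)}
2. free(f,d)  →  {linked(b), linked(d), linked(f), near(d), near(f), ready(d), ready(f)}
3. drop(e,f)  →  {linked(b), linked(d), linked(e), near(d), near(f), ready(d), ready(e)}
optimal plan length = 3; 3 > 1

No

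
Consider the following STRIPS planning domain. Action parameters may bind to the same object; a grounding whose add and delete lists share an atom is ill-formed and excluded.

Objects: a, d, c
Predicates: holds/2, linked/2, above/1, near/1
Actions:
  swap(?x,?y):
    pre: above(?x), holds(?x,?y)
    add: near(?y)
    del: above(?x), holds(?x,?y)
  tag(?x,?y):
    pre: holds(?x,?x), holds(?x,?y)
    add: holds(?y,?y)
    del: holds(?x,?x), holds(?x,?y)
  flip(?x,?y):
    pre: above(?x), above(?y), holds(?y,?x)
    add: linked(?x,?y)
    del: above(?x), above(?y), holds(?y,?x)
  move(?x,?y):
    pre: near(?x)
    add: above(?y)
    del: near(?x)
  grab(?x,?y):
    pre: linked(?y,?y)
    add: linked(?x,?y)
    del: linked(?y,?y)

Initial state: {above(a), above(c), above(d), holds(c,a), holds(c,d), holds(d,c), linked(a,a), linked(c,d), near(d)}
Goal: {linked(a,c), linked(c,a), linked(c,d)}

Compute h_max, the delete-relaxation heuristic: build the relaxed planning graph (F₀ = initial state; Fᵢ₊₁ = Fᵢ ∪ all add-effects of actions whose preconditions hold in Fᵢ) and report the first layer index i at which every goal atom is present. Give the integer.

1

F0 = init (9 atoms)
F1 = F0 ∪ {linked(a,c), linked(c,a), linked(d,a), linked(d,c), near(a), near(c)}  (15 atoms)
goal ⊆ F1  ⇒  h_max = 1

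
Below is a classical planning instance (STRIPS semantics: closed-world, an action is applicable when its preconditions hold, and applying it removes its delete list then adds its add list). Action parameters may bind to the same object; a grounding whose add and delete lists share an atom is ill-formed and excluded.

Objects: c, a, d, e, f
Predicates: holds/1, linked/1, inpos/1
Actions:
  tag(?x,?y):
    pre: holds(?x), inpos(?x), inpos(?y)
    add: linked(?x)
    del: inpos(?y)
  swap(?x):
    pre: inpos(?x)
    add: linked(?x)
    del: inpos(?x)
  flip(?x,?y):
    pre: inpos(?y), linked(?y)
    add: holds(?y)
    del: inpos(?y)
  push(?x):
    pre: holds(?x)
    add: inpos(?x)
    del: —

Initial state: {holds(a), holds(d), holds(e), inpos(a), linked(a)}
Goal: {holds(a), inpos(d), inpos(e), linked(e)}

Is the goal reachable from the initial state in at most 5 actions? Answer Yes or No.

Yes

1. push(d)  →  {holds(a), holds(d), holds(e), inpos(a), inpos(d), linked(a)}
2. push(e)  →  {holds(a), holds(d), holds(e), inpos(a), inpos(d), inpos(e), linked(a)}
3. tag(e,a)  →  {holds(a), holds(d), holds(e), inpos(d), inpos(e), linked(a), linked(e)}
optimal plan length = 3; 3 ≤ 5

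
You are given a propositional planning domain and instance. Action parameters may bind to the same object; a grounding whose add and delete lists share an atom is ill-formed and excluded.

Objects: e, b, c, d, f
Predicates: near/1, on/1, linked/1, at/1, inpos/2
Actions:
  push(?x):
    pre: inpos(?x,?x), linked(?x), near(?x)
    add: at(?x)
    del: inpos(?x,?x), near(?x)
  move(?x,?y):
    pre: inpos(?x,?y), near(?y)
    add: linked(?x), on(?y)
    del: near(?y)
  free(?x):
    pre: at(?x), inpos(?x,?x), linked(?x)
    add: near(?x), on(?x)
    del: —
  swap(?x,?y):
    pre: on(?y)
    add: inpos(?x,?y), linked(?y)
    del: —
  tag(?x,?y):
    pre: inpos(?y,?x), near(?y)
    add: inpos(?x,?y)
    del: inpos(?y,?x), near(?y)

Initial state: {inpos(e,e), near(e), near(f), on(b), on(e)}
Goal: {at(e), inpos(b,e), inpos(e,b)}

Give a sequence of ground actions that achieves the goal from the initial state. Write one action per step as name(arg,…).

swap(e,b); swap(b,e); push(e)

1. swap(e,b)  →  {inpos(e,b), inpos(e,e), linked(b), near(e), near(f), on(b), on(e)}
2. swap(b,e)  →  {inpos(b,e), inpos(e,b), inpos(e,e), linked(b), linked(e), near(e), near(f), on(b), on(e)}
3. push(e)  →  {at(e), inpos(b,e), inpos(e,b), linked(b), linked(e), near(f), on(b), on(e)}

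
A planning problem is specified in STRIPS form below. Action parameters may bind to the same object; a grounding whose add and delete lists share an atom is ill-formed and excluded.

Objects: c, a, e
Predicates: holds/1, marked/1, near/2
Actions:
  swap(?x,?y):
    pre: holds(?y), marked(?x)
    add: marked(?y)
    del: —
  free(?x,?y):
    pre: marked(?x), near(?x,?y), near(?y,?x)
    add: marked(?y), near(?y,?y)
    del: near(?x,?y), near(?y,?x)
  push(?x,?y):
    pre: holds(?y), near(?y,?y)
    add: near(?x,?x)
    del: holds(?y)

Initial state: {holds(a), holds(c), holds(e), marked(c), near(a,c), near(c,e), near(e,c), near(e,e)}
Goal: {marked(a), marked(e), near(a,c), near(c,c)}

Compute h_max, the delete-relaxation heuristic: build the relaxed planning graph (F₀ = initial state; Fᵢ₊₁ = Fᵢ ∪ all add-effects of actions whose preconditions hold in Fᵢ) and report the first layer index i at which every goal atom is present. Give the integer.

F0 = init (8 atoms)
F1 = F0 ∪ {marked(a), marked(e), near(a,a), near(c,c)}  (12 atoms)
goal ⊆ F1  ⇒  h_max = 1

1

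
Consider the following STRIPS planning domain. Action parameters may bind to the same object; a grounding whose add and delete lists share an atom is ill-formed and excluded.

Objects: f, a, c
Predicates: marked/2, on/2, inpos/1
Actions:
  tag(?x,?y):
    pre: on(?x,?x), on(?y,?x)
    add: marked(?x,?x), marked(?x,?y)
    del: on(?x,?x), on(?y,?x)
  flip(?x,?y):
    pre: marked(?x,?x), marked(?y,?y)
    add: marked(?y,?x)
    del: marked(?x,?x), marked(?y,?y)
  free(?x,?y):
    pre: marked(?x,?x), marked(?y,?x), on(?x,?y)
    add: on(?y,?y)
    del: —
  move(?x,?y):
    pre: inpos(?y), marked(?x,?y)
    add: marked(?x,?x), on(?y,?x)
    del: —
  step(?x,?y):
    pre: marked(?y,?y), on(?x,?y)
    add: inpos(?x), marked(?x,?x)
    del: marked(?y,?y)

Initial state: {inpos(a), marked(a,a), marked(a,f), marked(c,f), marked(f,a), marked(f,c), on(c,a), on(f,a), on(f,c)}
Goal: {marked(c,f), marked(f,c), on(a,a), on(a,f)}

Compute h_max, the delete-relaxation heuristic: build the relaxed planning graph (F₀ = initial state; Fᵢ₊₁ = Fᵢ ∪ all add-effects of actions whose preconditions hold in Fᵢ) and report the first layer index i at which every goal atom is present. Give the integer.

1

F0 = init (9 atoms)
F1 = F0 ∪ {inpos(c), inpos(f), marked(c,c), marked(f,f), on(a,a), on(a,f)}  (15 atoms)
goal ⊆ F1  ⇒  h_max = 1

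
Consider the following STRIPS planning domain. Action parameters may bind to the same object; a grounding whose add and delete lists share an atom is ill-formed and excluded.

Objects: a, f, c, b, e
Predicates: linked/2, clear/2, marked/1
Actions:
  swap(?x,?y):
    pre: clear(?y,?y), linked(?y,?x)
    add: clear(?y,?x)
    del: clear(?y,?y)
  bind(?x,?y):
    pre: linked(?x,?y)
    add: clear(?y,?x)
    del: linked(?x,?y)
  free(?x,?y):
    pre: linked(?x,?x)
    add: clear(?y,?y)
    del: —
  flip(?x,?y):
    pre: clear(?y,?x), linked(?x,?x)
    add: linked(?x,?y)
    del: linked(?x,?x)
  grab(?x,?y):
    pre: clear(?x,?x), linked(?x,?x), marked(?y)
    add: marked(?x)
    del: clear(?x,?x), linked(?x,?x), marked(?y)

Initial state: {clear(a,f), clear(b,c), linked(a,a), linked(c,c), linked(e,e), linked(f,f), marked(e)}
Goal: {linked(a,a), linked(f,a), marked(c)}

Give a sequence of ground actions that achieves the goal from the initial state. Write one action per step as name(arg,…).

1. free(a,c)  →  {clear(a,f), clear(b,c), clear(c,c), linked(a,a), linked(c,c), linked(e,e), linked(f,f), marked(e)}
2. flip(f,a)  →  {clear(a,f), clear(b,c), clear(c,c), linked(a,a), linked(c,c), linked(e,e), linked(f,a), marked(e)}
3. grab(c,e)  →  {clear(a,f), clear(b,c), linked(a,a), linked(e,e), linked(f,a), marked(c)}

free(a,c); flip(f,a); grab(c,e)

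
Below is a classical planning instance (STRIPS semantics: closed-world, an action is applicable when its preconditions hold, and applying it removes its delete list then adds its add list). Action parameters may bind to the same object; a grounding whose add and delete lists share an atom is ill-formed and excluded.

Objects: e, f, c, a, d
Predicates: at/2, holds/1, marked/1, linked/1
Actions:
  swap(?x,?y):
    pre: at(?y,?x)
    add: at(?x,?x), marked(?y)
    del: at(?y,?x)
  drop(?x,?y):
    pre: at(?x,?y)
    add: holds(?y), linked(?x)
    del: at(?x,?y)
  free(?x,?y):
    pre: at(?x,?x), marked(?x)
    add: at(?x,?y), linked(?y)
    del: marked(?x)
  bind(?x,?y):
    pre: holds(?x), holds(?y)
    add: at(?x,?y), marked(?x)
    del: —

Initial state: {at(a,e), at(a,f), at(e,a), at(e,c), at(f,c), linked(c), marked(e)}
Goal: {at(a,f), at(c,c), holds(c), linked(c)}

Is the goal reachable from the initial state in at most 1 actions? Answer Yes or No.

No

1. swap(c,e)  →  {at(a,e), at(a,f), at(c,c), at(e,a), at(f,c), linked(c), marked(e)}
2. drop(f,c)  →  {at(a,e), at(a,f), at(c,c), at(e,a), holds(c), linked(c), linked(f), marked(e)}
optimal plan length = 2; 2 > 1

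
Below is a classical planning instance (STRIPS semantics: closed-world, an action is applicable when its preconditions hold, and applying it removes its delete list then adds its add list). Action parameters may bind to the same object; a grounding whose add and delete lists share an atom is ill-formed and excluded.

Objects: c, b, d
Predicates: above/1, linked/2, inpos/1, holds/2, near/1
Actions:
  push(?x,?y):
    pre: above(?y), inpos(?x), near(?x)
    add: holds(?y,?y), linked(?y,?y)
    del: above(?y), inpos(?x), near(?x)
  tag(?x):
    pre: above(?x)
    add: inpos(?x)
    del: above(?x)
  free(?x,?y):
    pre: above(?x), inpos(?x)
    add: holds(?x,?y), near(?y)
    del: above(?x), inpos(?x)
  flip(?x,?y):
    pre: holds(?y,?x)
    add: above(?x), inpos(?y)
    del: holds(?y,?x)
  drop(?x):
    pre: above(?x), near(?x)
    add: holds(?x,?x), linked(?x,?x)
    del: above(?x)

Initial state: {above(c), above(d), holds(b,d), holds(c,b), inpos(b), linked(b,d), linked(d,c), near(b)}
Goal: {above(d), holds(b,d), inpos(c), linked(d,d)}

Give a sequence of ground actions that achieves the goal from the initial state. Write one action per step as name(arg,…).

1. push(b,d)  →  {above(c), holds(b,d), holds(c,b), holds(d,d), linked(b,d), linked(d,c), linked(d,d)}
2. tag(c)  →  {holds(b,d), holds(c,b), holds(d,d), inpos(c), linked(b,d), linked(d,c), linked(d,d)}
3. flip(d,d)  →  {above(d), holds(b,d), holds(c,b), inpos(c), inpos(d), linked(b,d), linked(d,c), linked(d,d)}

push(b,d); tag(c); flip(d,d)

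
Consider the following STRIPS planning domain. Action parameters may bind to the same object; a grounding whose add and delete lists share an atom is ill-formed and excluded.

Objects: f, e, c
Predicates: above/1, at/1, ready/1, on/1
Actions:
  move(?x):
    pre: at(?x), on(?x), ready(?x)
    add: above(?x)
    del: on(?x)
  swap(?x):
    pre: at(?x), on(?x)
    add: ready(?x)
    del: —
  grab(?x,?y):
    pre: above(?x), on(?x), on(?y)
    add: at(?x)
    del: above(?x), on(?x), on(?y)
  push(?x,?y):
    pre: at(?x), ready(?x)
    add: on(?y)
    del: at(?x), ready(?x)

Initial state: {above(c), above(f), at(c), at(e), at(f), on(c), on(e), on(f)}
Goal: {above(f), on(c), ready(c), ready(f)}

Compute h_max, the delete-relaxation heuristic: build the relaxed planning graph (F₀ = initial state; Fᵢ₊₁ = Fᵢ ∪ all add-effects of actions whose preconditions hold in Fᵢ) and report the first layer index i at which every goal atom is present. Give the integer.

F0 = init (8 atoms)
F1 = F0 ∪ {ready(c), ready(e), ready(f)}  (11 atoms)
goal ⊆ F1  ⇒  h_max = 1

1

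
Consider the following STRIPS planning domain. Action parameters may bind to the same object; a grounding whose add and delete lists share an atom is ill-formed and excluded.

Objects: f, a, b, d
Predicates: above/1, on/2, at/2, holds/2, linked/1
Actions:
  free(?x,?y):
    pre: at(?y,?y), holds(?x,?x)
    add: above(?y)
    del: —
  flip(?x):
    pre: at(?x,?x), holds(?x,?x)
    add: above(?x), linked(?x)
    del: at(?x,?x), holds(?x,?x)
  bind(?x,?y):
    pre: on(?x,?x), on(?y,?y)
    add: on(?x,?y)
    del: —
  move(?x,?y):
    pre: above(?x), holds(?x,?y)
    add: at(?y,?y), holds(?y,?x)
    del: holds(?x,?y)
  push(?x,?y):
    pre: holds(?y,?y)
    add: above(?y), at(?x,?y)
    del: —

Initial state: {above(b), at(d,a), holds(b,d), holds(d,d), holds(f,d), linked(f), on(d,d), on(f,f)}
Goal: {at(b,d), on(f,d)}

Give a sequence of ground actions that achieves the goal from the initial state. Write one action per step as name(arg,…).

1. bind(f,d)  →  {above(b), at(d,a), holds(b,d), holds(d,d), holds(f,d), linked(f), on(d,d), on(f,d), on(f,f)}
2. push(b,d)  →  {above(b), above(d), at(b,d), at(d,a), holds(b,d), holds(d,d), holds(f,d), linked(f), on(d,d), on(f,d), on(f,f)}

bind(f,d); push(b,d)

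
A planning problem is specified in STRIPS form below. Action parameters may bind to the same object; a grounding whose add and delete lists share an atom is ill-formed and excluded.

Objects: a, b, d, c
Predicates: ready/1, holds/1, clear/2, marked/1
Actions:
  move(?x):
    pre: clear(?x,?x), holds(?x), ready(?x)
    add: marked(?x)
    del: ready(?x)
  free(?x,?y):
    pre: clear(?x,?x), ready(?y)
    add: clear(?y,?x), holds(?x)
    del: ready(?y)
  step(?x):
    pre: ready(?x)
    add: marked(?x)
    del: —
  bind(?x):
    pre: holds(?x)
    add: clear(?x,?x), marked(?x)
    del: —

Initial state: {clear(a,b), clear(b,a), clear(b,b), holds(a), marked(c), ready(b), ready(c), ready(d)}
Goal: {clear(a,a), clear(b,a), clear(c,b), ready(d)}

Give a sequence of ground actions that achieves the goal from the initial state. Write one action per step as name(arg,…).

1. free(b,c)  →  {clear(a,b), clear(b,a), clear(b,b), clear(c,b), holds(a), holds(b), marked(c), ready(b), ready(d)}
2. bind(a)  →  {clear(a,a), clear(a,b), clear(b,a), clear(b,b), clear(c,b), holds(a), holds(b), marked(a), marked(c), ready(b), ready(d)}

free(b,c); bind(a)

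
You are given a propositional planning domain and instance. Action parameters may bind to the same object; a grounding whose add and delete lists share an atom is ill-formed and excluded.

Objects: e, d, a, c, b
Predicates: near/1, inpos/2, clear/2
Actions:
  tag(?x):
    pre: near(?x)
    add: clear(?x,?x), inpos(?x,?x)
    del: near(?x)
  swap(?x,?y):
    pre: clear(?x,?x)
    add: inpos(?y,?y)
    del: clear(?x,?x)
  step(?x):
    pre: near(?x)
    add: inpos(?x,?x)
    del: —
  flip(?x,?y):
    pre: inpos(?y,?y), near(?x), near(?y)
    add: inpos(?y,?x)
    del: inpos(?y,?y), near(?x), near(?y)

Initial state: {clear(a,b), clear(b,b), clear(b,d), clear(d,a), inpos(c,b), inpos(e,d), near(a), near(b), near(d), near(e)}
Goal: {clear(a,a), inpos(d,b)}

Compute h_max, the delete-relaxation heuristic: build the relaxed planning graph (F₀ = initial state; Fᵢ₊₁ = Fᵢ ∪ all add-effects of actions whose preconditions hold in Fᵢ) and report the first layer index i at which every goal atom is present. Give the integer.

2

F0 = init (10 atoms)
F1 = F0 ∪ {clear(a,a), clear(d,d), clear(e,e), inpos(a,a), inpos(b,b), inpos(c,c), inpos(d,d), inpos(e,e)}  (18 atoms)
F2 = F1 ∪ {inpos(a,b), inpos(a,d), inpos(a,e), inpos(b,a), inpos(b,d), inpos(b,e), inpos(d,a), inpos(d,b), inpos(d,e), inpos(e,a), inpos(e,b)}  (29 atoms)
goal ⊆ F2  ⇒  h_max = 2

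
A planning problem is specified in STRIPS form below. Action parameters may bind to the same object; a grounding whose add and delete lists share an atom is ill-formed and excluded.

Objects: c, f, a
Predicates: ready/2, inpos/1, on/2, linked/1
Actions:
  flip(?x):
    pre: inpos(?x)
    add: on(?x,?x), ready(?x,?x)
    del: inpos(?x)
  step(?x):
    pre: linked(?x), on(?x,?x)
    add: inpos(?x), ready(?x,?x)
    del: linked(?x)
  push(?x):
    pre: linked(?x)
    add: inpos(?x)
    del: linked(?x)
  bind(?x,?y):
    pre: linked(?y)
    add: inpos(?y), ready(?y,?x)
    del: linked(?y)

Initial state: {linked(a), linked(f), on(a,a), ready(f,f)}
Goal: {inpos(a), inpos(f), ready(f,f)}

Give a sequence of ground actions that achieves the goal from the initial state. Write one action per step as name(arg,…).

step(a); push(f)

1. step(a)  →  {inpos(a), linked(f), on(a,a), ready(a,a), ready(f,f)}
2. push(f)  →  {inpos(a), inpos(f), on(a,a), ready(a,a), ready(f,f)}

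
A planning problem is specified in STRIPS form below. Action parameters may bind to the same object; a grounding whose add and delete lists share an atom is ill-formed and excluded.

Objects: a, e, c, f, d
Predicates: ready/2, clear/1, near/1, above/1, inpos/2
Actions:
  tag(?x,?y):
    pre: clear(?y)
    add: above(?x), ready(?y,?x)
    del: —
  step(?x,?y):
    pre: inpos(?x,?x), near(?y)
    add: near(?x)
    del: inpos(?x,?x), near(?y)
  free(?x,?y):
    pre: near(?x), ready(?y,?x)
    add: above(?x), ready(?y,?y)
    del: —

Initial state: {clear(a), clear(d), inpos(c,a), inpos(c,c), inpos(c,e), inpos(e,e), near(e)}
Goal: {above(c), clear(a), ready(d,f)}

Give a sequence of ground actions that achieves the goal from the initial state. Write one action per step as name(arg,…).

1. tag(c,a)  →  {above(c), clear(a), clear(d), inpos(c,a), inpos(c,c), inpos(c,e), inpos(e,e), near(e), ready(a,c)}
2. tag(f,d)  →  {above(c), above(f), clear(a), clear(d), inpos(c,a), inpos(c,c), inpos(c,e), inpos(e,e), near(e), ready(a,c), ready(d,f)}

tag(c,a); tag(f,d)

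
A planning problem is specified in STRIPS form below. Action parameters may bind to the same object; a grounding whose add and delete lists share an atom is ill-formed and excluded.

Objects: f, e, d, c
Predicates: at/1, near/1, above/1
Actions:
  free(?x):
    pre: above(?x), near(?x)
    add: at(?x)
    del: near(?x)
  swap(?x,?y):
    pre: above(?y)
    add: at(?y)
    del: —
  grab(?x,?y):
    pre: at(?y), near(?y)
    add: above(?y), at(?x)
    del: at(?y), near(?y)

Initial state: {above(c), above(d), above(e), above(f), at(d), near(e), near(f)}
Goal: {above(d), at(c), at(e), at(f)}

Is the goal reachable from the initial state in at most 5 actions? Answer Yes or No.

Yes

1. free(f)  →  {above(c), above(d), above(e), above(f), at(d), at(f), near(e)}
2. free(e)  →  {above(c), above(d), above(e), above(f), at(d), at(e), at(f)}
3. swap(f,c)  →  {above(c), above(d), above(e), above(f), at(c), at(d), at(e), at(f)}
optimal plan length = 3; 3 ≤ 5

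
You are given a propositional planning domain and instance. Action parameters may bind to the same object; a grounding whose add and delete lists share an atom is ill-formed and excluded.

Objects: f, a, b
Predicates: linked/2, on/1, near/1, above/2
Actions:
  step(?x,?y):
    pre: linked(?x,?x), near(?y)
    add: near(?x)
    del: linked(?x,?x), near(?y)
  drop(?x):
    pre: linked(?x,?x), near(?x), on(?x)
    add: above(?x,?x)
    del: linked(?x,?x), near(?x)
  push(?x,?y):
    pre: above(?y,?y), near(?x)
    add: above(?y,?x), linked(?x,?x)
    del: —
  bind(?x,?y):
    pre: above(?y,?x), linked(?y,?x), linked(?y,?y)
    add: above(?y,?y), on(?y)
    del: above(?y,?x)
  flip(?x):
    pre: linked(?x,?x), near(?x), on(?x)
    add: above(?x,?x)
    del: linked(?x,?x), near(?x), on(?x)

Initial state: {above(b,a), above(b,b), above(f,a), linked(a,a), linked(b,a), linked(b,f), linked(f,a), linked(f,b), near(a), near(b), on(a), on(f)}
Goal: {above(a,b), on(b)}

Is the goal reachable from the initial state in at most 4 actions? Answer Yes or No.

Yes

1. drop(a)  →  {above(a,a), above(b,a), above(b,b), above(f,a), linked(b,a), linked(b,f), linked(f,a), linked(f,b), near(b), on(a), on(f)}
2. push(b,a)  →  {above(a,a), above(a,b), above(b,a), above(b,b), above(f,a), linked(b,a), linked(b,b), linked(b,f), linked(f,a), linked(f,b), near(b), on(a), on(f)}
3. bind(a,b)  →  {above(a,a), above(a,b), above(b,b), above(f,a), linked(b,a), linked(b,b), linked(b,f), linked(f,a), linked(f,b), near(b), on(a), on(b), on(f)}
optimal plan length = 3; 3 ≤ 4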